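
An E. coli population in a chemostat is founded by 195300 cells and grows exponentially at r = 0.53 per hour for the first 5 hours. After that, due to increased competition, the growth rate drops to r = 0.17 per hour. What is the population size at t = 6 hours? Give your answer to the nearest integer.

Phase 1: N(5) = 195300·e^(0.53×5) = 195300·e^2.65 = 2.764284×10^6.
Phase 2 runs for 6 − 5 = 1 hours at r = 0.17.
N(6) = 2.764284×10^6·e^(0.17×1) = 2.764284×10^6·e^0.17 = 3.276519×10^6.

3276519 cells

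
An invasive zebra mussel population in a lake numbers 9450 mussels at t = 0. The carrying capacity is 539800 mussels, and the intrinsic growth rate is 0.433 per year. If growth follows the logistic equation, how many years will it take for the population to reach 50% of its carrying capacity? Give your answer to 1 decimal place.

9.3 years

A = (K − N₀)/N₀ = (539800 − 9450)/9450 = 56.122.
Solve 539800/(1 + 56.122·e^(−0.433t)) = 269900: 1 + 56.122·e^(−0.433t) = 2, so e^(−0.433t) = 0.0178184.
−0.433·t = ln(0.0178184) = -4.0275, so t = 4.0275/0.433 = 9.3014.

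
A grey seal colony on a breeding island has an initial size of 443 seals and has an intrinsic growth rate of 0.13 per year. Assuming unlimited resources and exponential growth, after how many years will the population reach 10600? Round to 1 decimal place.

24.4 years

Set N₀·e^(rt) = 10600: e^(0.13·t) = 10600/443 = 23.928.
0.13·t = ln(23.928) = 3.175, so t = 3.175/0.13 = 24.423.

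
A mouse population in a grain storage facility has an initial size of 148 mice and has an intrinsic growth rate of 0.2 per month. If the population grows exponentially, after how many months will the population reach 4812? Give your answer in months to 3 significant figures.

Set N₀·e^(rt) = 4812: e^(0.2·t) = 4812/148 = 32.514.
0.2·t = ln(32.514) = 3.4817, so t = 3.4817/0.2 = 17.408.

17.4 months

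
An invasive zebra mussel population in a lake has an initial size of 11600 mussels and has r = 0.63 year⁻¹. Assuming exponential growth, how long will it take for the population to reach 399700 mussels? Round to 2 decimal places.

5.62 years

Set N₀·e^(rt) = 399700: e^(0.63·t) = 399700/11600 = 34.457.
0.63·t = ln(34.457) = 3.5397, so t = 3.5397/0.63 = 5.6186.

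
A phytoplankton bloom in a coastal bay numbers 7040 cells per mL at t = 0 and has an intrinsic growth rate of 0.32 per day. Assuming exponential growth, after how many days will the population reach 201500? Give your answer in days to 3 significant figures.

Set N₀·e^(rt) = 201500: e^(0.32·t) = 201500/7040 = 28.622.
0.32·t = ln(28.622) = 3.3542, so t = 3.3542/0.32 = 10.482.

10.5 days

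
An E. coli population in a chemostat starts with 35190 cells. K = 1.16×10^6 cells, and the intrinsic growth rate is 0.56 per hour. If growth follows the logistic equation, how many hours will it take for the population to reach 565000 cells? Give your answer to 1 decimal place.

A = (K − N₀)/N₀ = (1.16×10^6 − 35190)/35190 = 31.964.
Solve 1.16×10^6/(1 + 31.964·e^(−0.56t)) = 565000: 1 + 31.964·e^(−0.56t) = 2.0531, so e^(−0.56t) = 0.0329464.
−0.56·t = ln(0.0329464) = -3.4129, so t = 3.4129/0.56 = 6.0944.

6.1 hours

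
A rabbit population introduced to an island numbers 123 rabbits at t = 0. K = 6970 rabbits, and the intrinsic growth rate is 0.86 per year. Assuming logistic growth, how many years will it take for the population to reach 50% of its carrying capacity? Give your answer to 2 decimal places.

4.67 years

A = (K − N₀)/N₀ = (6970 − 123)/123 = 55.667.
Solve 6970/(1 + 55.667·e^(−0.86t)) = 3485: 1 + 55.667·e^(−0.86t) = 2, so e^(−0.86t) = 0.0179641.
−0.86·t = ln(0.0179641) = -4.0194, so t = 4.0194/0.86 = 4.6737.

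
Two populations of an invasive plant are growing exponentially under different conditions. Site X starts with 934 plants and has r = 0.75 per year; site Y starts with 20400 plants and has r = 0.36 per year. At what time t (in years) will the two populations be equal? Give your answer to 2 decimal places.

7.91 years

Set 934·e^(0.75t) = 20400·e^(0.36t).
e^((0.75 − 0.36)t) = 20400/934 → e^(0.39·t) = 21.842.
0.39·t = ln(21.842) = 3.0838, so t = 3.0838/0.39 = 7.9072.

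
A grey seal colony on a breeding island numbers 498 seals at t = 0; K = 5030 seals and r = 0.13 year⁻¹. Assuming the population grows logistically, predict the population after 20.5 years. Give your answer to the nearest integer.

3079 seals

A = (K − N₀)/N₀ = (5030 − 498)/498 = 9.1004.
N(t) = K/(1 + A·e^(−rt)) = 5030/(1 + 9.1004×e^(−0.13×20.5)).
e^(−2.665) = 0.069599; denominator = 1 + 9.1004×0.069599 = 1.6334.
N = 5030/1.6334 = 3079.5.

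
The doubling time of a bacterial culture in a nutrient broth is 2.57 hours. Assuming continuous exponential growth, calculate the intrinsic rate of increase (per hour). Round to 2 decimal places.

r = ln(2)/t_d = 0.6931/2.57 = 0.26971.

0.27 per hour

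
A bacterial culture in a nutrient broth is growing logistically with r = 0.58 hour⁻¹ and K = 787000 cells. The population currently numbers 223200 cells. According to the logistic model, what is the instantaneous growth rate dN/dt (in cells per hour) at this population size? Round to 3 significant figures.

92700 cells per hour

dN/dt = rN(1 − N/K) = 0.58 × 223200 × (1 − 223200/787000).
1 − 223200/787000 = 0.71639; dN/dt = 0.58 × 223200 × 0.71639 = 92741.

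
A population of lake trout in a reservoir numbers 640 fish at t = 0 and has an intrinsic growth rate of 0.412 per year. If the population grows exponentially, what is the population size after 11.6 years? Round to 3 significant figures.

76200 fish

N(t) = N₀·e^(rt) = 640 × e^(0.412×11.6) = 640 × e^4.779.
e^4.779 ≈ 119.01, so N ≈ 640 × 119.01 = 76165.8.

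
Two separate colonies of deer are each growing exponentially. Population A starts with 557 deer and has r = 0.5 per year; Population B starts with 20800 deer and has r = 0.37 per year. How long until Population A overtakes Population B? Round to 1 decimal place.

27.8 years

Set 557·e^(0.5t) = 20800·e^(0.37t).
e^((0.5 − 0.37)t) = 20800/557 → e^(0.13·t) = 37.343.
0.13·t = ln(37.343) = 3.6201, so t = 3.6201/0.13 = 27.847.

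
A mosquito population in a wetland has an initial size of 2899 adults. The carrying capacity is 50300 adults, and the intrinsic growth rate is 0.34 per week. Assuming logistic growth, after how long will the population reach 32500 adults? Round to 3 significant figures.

9.99 weeks

A = (K − N₀)/N₀ = (50300 − 2899)/2899 = 16.351.
Solve 50300/(1 + 16.351·e^(−0.34t)) = 32500: 1 + 16.351·e^(−0.34t) = 1.5477, so e^(−0.34t) = 0.0334963.
−0.34·t = ln(0.0334963) = -3.3963, so t = 3.3963/0.34 = 9.9892.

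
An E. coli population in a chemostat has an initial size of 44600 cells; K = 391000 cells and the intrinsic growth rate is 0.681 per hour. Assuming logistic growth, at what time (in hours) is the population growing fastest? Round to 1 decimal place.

Logistic growth is fastest at N = K/2 = 195500.
A = (K − N₀)/N₀ = 7.7668. Set K/(1 + A·e^(−rt)) = K/2 → A·e^(−rt) = 1.
e^(−0.681t) = 1/7.7668 = 0.128753, so t = ln(7.7668)/0.681 = 2.0499/0.681 = 3.0101.

3.0 hours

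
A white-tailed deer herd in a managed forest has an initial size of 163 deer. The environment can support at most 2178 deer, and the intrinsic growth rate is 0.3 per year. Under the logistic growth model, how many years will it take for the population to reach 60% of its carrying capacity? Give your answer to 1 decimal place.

9.7 years

A = (K − N₀)/N₀ = (2178 − 163)/163 = 12.362.
Solve 2178/(1 + 12.362·e^(−0.3t)) = 1306.8: 1 + 12.362·e^(−0.3t) = 1.6667, so e^(−0.3t) = 0.0539289.
−0.3·t = ln(0.0539289) = -2.9201, so t = 2.9201/0.3 = 9.7336.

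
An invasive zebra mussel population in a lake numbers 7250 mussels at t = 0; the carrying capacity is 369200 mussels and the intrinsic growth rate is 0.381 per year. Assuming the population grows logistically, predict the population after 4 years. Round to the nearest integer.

A = (K − N₀)/N₀ = (369200 − 7250)/7250 = 49.924.
N(t) = K/(1 + A·e^(−rt)) = 369200/(1 + 49.924×e^(−0.381×4)).
e^(−1.524) = 0.21784; denominator = 1 + 49.924×0.21784 = 11.875.
N = 369200/11.875 = 31089.4.

31089 mussels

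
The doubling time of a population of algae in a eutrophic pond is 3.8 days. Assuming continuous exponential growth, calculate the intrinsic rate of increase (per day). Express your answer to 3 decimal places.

0.182 per day

r = ln(2)/t_d = 0.6931/3.8 = 0.18241.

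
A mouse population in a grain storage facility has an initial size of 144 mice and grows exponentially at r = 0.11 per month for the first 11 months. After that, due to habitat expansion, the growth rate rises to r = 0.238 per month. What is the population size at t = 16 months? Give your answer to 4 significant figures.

1587 mice

Phase 1: N(11) = 144·e^(0.11×11) = 144·e^1.21 = 482.902.
Phase 2 runs for 16 − 11 = 5 months at r = 0.238.
N(16) = 482.902·e^(0.238×5) = 482.902·e^1.19 = 1587.34.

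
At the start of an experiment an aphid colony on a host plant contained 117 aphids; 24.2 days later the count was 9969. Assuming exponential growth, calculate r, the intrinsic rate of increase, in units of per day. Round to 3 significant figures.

From N(t) = N₀·e^(rt): e^(r·24.2) = 9969/117 = 85.205.
r·24.2 = ln(85.205) = 4.4451, so r = 4.4451/24.2 = 0.18368.

0.184 per day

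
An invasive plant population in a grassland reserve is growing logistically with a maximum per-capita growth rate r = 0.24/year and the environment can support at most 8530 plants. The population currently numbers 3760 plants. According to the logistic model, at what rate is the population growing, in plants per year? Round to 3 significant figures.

dN/dt = rN(1 − N/K) = 0.24 × 3760 × (1 − 3760/8530).
1 − 3760/8530 = 0.5592; dN/dt = 0.24 × 3760 × 0.5592 = 504.62.

505 plants per year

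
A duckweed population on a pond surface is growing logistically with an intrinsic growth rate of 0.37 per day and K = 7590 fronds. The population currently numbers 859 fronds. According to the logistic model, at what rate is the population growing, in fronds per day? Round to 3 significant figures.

282 fronds per day

dN/dt = rN(1 − N/K) = 0.37 × 859 × (1 − 859/7590).
1 − 859/7590 = 0.88682; dN/dt = 0.37 × 859 × 0.88682 = 281.86.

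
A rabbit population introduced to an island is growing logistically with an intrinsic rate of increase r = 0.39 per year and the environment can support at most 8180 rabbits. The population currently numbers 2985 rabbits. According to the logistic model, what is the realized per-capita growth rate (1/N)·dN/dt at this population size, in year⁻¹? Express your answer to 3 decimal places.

0.248 per year

(1/N)·dN/dt = r(1 − N/K) = 0.39 × (1 − 2985/8180).
= 0.39 × 0.63509 = 0.24768.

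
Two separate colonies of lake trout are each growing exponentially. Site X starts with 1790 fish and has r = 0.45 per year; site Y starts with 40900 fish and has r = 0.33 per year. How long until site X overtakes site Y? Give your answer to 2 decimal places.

Set 1790·e^(0.45t) = 40900·e^(0.33t).
e^((0.45 − 0.33)t) = 40900/1790 → e^(0.12·t) = 22.849.
0.12·t = ln(22.849) = 3.1289, so t = 3.1289/0.12 = 26.074.

26.07 years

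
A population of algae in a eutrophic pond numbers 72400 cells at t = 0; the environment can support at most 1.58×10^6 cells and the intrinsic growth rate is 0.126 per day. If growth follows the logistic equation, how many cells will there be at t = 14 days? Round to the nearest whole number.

A = (K − N₀)/N₀ = (1.58×10^6 − 72400)/72400 = 20.823.
N(t) = K/(1 + A·e^(−rt)) = 1.58×10^6/(1 + 20.823×e^(−0.126×14)).
e^(−1.764) = 0.17136; denominator = 1 + 20.823×0.17136 = 4.5682.
N = 1.58×10^6/4.5682 = 345867.

345867 cells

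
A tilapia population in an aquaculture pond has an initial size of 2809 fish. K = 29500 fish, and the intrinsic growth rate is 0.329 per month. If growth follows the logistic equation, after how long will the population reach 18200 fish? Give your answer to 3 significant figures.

A = (K − N₀)/N₀ = (29500 − 2809)/2809 = 9.502.
Solve 29500/(1 + 9.502·e^(−0.329t)) = 18200: 1 + 9.502·e^(−0.329t) = 1.6209, so e^(−0.329t) = 0.0653422.
−0.329·t = ln(0.0653422) = -2.7281, so t = 2.7281/0.329 = 8.2921.

8.29 months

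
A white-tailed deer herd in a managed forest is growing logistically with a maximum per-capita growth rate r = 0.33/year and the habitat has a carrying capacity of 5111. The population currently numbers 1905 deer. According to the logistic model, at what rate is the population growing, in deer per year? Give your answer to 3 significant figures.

dN/dt = rN(1 − N/K) = 0.33 × 1905 × (1 − 1905/5111).
1 − 1905/5111 = 0.62727; dN/dt = 0.33 × 1905 × 0.62727 = 394.34.

394 deer per year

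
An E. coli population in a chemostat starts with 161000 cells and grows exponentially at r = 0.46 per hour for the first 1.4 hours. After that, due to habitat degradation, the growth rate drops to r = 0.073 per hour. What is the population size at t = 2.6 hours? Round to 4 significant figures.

Phase 1: N(1.4) = 161000·e^(0.46×1.4) = 161000·e^0.644 = 306557.
Phase 2 runs for 2.6 − 1.4 = 1.2 hours at r = 0.073.
N(2.6) = 306557·e^(0.073×1.2) = 306557·e^0.0876 = 334623.

334600 cells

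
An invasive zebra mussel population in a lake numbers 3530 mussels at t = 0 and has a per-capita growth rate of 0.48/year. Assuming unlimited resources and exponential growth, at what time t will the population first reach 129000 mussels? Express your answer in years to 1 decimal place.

Set N₀·e^(rt) = 129000: e^(0.48·t) = 129000/3530 = 36.544.
0.48·t = ln(36.544) = 3.5985, so t = 3.5985/0.48 = 7.4969.

7.5 years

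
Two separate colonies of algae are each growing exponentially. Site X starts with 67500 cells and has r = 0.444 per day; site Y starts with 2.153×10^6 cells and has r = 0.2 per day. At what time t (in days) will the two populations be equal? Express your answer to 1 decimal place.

Set 67500·e^(0.444t) = 2.153×10^6·e^(0.2t).
e^((0.444 − 0.2)t) = 2.153×10^6/67500 → e^(0.244·t) = 31.896.
0.244·t = ln(31.896) = 3.4625, so t = 3.4625/0.244 = 14.191.

14.2 days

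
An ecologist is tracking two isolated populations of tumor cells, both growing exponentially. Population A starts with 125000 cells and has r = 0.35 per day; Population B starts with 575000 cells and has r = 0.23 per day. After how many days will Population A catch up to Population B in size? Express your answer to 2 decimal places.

12.72 days

Set 125000·e^(0.35t) = 575000·e^(0.23t).
e^((0.35 − 0.23)t) = 575000/125000 → e^(0.12·t) = 4.6.
0.12·t = ln(4.6) = 1.5261, so t = 1.5261/0.12 = 12.717.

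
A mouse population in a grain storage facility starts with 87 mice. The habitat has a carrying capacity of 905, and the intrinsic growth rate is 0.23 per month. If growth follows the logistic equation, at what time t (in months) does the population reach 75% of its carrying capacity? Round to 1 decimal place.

A = (K − N₀)/N₀ = (905 − 87)/87 = 9.4023.
Solve 905/(1 + 9.4023·e^(−0.23t)) = 678.75: 1 + 9.4023·e^(−0.23t) = 1.3333, so e^(−0.23t) = 0.0354523.
−0.23·t = ln(0.0354523) = -3.3396, so t = 3.3396/0.23 = 14.52.

14.5 months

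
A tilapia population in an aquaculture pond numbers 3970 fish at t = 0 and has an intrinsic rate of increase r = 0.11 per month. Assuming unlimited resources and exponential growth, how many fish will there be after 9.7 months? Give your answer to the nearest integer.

11539 fish

N(t) = N₀·e^(rt) = 3970 × e^(0.11×9.7) = 3970 × e^1.067.
e^1.067 ≈ 2.9066, so N ≈ 3970 × 2.9066 = 11539.4.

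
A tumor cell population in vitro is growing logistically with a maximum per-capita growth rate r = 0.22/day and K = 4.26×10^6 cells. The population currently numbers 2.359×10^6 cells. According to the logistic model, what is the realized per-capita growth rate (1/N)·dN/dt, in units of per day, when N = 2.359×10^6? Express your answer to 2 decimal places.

0.10 per day

(1/N)·dN/dt = r(1 − N/K) = 0.22 × (1 − 2.359×10^6/4.26×10^6).
= 0.22 × 0.44624 = 0.098174.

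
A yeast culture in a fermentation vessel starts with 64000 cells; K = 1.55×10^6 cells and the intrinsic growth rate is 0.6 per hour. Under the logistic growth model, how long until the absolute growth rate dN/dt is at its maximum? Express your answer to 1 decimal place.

Logistic growth is fastest at N = K/2 = 775000.
A = (K − N₀)/N₀ = 23.219. Set K/(1 + A·e^(−rt)) = K/2 → A·e^(−rt) = 1.
e^(−0.6t) = 1/23.219 = 0.0430686, so t = ln(23.219)/0.6 = 3.145/0.6 = 5.2416.

5.2 hours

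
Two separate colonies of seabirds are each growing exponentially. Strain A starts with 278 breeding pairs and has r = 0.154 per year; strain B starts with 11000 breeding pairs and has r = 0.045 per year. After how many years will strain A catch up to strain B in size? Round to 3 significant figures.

33.7 years

Set 278·e^(0.154t) = 11000·e^(0.045t).
e^((0.154 − 0.045)t) = 11000/278 → e^(0.109·t) = 39.568.
0.109·t = ln(39.568) = 3.678, so t = 3.678/0.109 = 33.743.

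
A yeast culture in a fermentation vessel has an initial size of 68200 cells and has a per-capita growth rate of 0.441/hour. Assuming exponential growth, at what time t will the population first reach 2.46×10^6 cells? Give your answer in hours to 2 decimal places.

8.13 hours

Set N₀·e^(rt) = 2.46×10^6: e^(0.441·t) = 2.46×10^6/68200 = 36.07.
0.441·t = ln(36.07) = 3.5855, so t = 3.5855/0.441 = 8.1303.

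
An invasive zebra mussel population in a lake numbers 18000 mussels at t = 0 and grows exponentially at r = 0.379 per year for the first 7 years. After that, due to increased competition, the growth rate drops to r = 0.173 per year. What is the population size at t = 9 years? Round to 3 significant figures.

Phase 1: N(7) = 18000·e^(0.379×7) = 18000·e^2.653 = 255538.
Phase 2 runs for 9 − 7 = 2 years at r = 0.173.
N(9) = 255538·e^(0.173×2) = 255538·e^0.346 = 361178.

361000 mussels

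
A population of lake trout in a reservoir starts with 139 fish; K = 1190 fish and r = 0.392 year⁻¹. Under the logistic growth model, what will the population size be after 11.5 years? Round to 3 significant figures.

1100 fish

A = (K − N₀)/N₀ = (1190 − 139)/139 = 7.5612.
N(t) = K/(1 + A·e^(−rt)) = 1190/(1 + 7.5612×e^(−0.392×11.5)).
e^(−4.508) = 0.01102; denominator = 1 + 7.5612×0.01102 = 1.0833.
N = 1190/1.0833 = 1098.47.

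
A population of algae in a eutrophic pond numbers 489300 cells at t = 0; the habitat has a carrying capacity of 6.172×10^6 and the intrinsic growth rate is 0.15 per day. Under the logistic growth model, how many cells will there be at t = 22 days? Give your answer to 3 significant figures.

A = (K − N₀)/N₀ = (6.172×10^6 − 489300)/489300 = 11.614.
N(t) = K/(1 + A·e^(−rt)) = 6.172×10^6/(1 + 11.614×e^(−0.15×22)).
e^(−3.3) = 0.036883; denominator = 1 + 11.614×0.036883 = 1.4284.
N = 6.172×10^6/1.4284 = 4.321043×10^6.

4320000 cells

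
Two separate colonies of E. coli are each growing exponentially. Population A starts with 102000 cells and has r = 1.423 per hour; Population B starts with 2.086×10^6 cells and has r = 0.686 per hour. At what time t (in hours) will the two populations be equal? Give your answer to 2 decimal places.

Set 102000·e^(1.423t) = 2.086×10^6·e^(0.686t).
e^((1.423 − 0.686)t) = 2.086×10^6/102000 → e^(0.737·t) = 20.451.
0.737·t = ln(20.451) = 3.018, so t = 3.018/0.737 = 4.095.

4.10 hours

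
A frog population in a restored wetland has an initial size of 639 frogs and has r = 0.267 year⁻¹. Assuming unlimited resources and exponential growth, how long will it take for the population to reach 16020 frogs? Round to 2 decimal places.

Set N₀·e^(rt) = 16020: e^(0.267·t) = 16020/639 = 25.07.
0.267·t = ln(25.07) = 3.2217, so t = 3.2217/0.267 = 12.066.

12.07 years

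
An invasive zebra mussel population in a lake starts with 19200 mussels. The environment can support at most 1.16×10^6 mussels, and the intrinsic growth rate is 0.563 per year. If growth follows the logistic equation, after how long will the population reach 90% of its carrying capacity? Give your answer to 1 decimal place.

11.2 years

A = (K − N₀)/N₀ = (1.16×10^6 − 19200)/19200 = 59.417.
Solve 1.16×10^6/(1 + 59.417·e^(−0.563t)) = 1.044×10^6: 1 + 59.417·e^(−0.563t) = 1.1111, so e^(−0.563t) = 0.00187003.
−0.563·t = ln(0.00187003) = -6.2818, so t = 6.2818/0.563 = 11.158.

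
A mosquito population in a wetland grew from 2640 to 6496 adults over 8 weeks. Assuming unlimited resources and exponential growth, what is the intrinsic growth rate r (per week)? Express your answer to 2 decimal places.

From N(t) = N₀·e^(rt): e^(r·8) = 6496/2640 = 2.4606.
r·8 = ln(2.4606) = 0.90041, so r = 0.90041/8 = 0.11255.

0.11 per week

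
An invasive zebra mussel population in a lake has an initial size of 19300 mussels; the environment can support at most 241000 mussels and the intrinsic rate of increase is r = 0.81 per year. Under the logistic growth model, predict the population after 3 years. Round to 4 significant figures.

A = (K − N₀)/N₀ = (241000 − 19300)/19300 = 11.487.
N(t) = K/(1 + A·e^(−rt)) = 241000/(1 + 11.487×e^(−0.81×3)).
e^(−2.43) = 0.088037; denominator = 1 + 11.487×0.088037 = 2.0113.
N = 241000/2.0113 = 119824.

119800 mussels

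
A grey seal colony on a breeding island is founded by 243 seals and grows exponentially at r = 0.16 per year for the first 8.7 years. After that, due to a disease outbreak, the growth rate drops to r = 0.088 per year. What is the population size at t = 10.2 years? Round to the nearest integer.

1116 seals

Phase 1: N(8.7) = 243·e^(0.16×8.7) = 243·e^1.392 = 977.562.
Phase 2 runs for 10.2 − 8.7 = 1.5 years at r = 0.088.
N(10.2) = 977.562·e^(0.088×1.5) = 977.562·e^0.132 = 1115.5.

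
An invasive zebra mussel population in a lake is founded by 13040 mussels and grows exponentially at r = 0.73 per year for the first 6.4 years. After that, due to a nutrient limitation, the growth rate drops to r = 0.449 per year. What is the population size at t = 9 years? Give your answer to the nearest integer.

Phase 1: N(6.4) = 13040·e^(0.73×6.4) = 13040·e^4.672 = 1.394124×10^6.
Phase 2 runs for 9 − 6.4 = 2.6 years at r = 0.449.
N(9) = 1.394124×10^6·e^(0.449×2.6) = 1.394124×10^6·e^1.167 = 4.480194×10^6.

4480194 mussels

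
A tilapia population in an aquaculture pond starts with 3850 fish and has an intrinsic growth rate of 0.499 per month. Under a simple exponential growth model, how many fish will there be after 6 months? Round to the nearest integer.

N(t) = N₀·e^(rt) = 3850 × e^(0.499×6) = 3850 × e^2.994.
e^2.994 ≈ 19.965, so N ≈ 3850 × 19.965 = 76866.7.

76867 fish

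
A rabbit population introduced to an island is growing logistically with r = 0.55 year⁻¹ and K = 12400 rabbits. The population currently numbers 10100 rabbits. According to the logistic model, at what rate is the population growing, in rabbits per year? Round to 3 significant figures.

dN/dt = rN(1 − N/K) = 0.55 × 10100 × (1 − 10100/12400).
1 − 10100/12400 = 0.18548; dN/dt = 0.55 × 10100 × 0.18548 = 1030.4.

1030 rabbits per year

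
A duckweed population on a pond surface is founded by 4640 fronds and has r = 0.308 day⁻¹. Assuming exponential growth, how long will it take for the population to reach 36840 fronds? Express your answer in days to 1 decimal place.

6.7 days

Set N₀·e^(rt) = 36840: e^(0.308·t) = 36840/4640 = 7.9397.
0.308·t = ln(7.9397) = 2.0719, so t = 2.0719/0.308 = 6.7269.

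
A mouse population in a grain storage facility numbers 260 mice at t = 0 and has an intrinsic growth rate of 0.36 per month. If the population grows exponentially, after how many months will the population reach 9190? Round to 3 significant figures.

9.90 months

Set N₀·e^(rt) = 9190: e^(0.36·t) = 9190/260 = 35.346.
0.36·t = ln(35.346) = 3.5652, so t = 3.5652/0.36 = 9.9033.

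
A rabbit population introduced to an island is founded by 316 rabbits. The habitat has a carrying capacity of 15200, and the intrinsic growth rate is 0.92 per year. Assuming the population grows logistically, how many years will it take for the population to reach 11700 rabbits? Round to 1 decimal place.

A = (K − N₀)/N₀ = (15200 − 316)/316 = 47.101.
Solve 15200/(1 + 47.101·e^(−0.92t)) = 11700: 1 + 47.101·e^(−0.92t) = 1.2991, so e^(−0.92t) = 0.00635111.
−0.92·t = ln(0.00635111) = -5.0591, so t = 5.0591/0.92 = 5.499.

5.5 years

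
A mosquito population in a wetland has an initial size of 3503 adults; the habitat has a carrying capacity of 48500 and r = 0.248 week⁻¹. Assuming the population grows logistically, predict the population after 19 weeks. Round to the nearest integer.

A = (K − N₀)/N₀ = (48500 − 3503)/3503 = 12.845.
N(t) = K/(1 + A·e^(−rt)) = 48500/(1 + 12.845×e^(−0.248×19)).
e^(−4.712) = 0.0089868; denominator = 1 + 12.845×0.0089868 = 1.1154.
N = 48500/1.1154 = 43480.7.

43481 adults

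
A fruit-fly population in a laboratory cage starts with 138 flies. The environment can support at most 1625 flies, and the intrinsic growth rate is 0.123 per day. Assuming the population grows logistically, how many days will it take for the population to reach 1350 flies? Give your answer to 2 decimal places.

A = (K − N₀)/N₀ = (1625 − 138)/138 = 10.775.
Solve 1625/(1 + 10.775·e^(−0.123t)) = 1350: 1 + 10.775·e^(−0.123t) = 1.2037, so e^(−0.123t) = 0.0189046.
−0.123·t = ln(0.0189046) = -3.9684, so t = 3.9684/0.123 = 32.263.

32.26 days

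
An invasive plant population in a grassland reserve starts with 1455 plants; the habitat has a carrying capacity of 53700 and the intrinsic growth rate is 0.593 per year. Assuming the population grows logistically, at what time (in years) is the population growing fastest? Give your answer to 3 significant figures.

6.04 years

Logistic growth is fastest at N = K/2 = 26850.
A = (K − N₀)/N₀ = 35.907. Set K/(1 + A·e^(−rt)) = K/2 → A·e^(−rt) = 1.
e^(−0.593t) = 1/35.907 = 0.0278496, so t = ln(35.907)/0.593 = 3.5809/0.593 = 6.0387.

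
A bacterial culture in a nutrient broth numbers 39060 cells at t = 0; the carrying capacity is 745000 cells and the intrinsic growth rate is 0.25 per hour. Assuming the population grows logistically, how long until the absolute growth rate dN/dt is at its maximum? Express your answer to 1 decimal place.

Logistic growth is fastest at N = K/2 = 372500.
A = (K − N₀)/N₀ = 18.073. Set K/(1 + A·e^(−rt)) = K/2 → A·e^(−rt) = 1.
e^(−0.25t) = 1/18.073 = 0.0553305, so t = ln(18.073)/0.25 = 2.8944/0.25 = 11.578.

11.6 hours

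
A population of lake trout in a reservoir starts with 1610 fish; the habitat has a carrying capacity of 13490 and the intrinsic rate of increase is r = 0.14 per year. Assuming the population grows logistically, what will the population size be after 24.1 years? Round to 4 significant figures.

A = (K − N₀)/N₀ = (13490 − 1610)/1610 = 7.3789.
N(t) = K/(1 + A·e^(−rt)) = 13490/(1 + 7.3789×e^(−0.14×24.1)).
e^(−3.374) = 0.034252; denominator = 1 + 7.3789×0.034252 = 1.2527.
N = 13490/1.2527 = 10768.4.

10770 fish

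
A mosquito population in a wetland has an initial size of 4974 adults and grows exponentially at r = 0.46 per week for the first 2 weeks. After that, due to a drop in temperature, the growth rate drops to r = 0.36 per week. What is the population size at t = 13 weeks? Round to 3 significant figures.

Phase 1: N(2) = 4974·e^(0.46×2) = 4974·e^0.92 = 12481.2.
Phase 2 runs for 13 − 2 = 11 weeks at r = 0.36.
N(13) = 12481.2·e^(0.36×11) = 12481.2·e^3.96 = 654731.

655000 adults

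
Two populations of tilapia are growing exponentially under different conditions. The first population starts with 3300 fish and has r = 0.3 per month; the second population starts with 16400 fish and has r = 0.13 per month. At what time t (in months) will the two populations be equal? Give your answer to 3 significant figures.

9.43 months

Set 3300·e^(0.3t) = 16400·e^(0.13t).
e^((0.3 − 0.13)t) = 16400/3300 → e^(0.17·t) = 4.9697.
0.17·t = ln(4.9697) = 1.6034, so t = 1.6034/0.17 = 9.4315.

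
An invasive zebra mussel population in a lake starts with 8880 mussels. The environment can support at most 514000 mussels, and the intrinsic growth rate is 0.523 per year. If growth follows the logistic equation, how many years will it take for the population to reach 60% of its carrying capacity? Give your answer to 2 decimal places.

A = (K − N₀)/N₀ = (514000 − 8880)/8880 = 56.883.
Solve 514000/(1 + 56.883·e^(−0.523t)) = 308400: 1 + 56.883·e^(−0.523t) = 1.6667, so e^(−0.523t) = 0.01172.
−0.523·t = ln(0.01172) = -4.4465, so t = 4.4465/0.523 = 8.5018.

8.50 years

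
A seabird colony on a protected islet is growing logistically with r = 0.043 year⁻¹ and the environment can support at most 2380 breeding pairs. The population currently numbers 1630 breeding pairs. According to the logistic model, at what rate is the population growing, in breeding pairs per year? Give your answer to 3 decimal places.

22.087 breeding pairs per year

dN/dt = rN(1 − N/K) = 0.043 × 1630 × (1 − 1630/2380).
1 − 1630/2380 = 0.31513; dN/dt = 0.043 × 1630 × 0.31513 = 22.087.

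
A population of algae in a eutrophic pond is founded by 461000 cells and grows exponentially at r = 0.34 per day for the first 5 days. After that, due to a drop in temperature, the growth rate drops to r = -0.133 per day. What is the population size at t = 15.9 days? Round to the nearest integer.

Phase 1: N(5) = 461000·e^(0.34×5) = 461000·e^1.7 = 2.52349×10^6.
Phase 2 runs for 15.9 − 5 = 10.9 days at r = -0.133.
N(15.9) = 2.52349×10^6·e^(-0.133×10.9) = 2.52349×10^6·e^-1.45 = 592113.

592113 cells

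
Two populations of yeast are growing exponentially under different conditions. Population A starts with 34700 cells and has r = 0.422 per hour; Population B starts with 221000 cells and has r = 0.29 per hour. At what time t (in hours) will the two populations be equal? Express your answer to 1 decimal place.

Set 34700·e^(0.422t) = 221000·e^(0.29t).
e^((0.422 − 0.29)t) = 221000/34700 → e^(0.132·t) = 6.3689.
0.132·t = ln(6.3689) = 1.8514, so t = 1.8514/0.132 = 14.026.

14.0 hours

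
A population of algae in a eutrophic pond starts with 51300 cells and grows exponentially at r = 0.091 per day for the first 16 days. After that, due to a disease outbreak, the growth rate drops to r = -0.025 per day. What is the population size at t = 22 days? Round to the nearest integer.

189368 cells

Phase 1: N(16) = 51300·e^(0.091×16) = 51300·e^1.456 = 220014.
Phase 2 runs for 22 − 16 = 6 days at r = -0.025.
N(22) = 220014·e^(-0.025×6) = 220014·e^-0.15 = 189368.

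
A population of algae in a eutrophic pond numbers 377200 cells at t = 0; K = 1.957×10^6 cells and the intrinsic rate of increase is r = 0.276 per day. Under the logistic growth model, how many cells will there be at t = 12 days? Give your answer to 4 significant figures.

1698000 cells

A = (K − N₀)/N₀ = (1.957×10^6 − 377200)/377200 = 4.1882.
N(t) = K/(1 + A·e^(−rt)) = 1.957×10^6/(1 + 4.1882×e^(−0.276×12)).
e^(−3.312) = 0.036443; denominator = 1 + 4.1882×0.036443 = 1.1526.
N = 1.957×10^6/1.1526 = 1.697852×10^6.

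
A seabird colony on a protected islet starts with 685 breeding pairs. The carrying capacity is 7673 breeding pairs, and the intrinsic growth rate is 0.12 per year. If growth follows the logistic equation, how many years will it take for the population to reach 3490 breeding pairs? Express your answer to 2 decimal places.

A = (K − N₀)/N₀ = (7673 − 685)/685 = 10.201.
Solve 7673/(1 + 10.201·e^(−0.12t)) = 3490: 1 + 10.201·e^(−0.12t) = 2.1986, so e^(−0.12t) = 0.11749.
−0.12·t = ln(0.11749) = -2.1414, so t = 2.1414/0.12 = 17.845.

17.85 years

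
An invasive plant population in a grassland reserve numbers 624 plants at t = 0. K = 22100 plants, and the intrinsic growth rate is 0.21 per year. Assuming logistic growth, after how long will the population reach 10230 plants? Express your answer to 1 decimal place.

16.1 years

A = (K − N₀)/N₀ = (22100 − 624)/624 = 34.417.
Solve 22100/(1 + 34.417·e^(−0.21t)) = 10230: 1 + 34.417·e^(−0.21t) = 2.1603, so e^(−0.21t) = 0.0337137.
−0.21·t = ln(0.0337137) = -3.3899, so t = 3.3899/0.21 = 16.142.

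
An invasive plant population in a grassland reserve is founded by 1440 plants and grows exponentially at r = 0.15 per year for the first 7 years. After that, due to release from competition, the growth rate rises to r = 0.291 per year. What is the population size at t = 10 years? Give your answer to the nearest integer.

9852 plants

Phase 1: N(7) = 1440·e^(0.15×7) = 1440·e^1.05 = 4115.02.
Phase 2 runs for 10 − 7 = 3 years at r = 0.291.
N(10) = 4115.02·e^(0.291×3) = 4115.02·e^0.873 = 9851.69.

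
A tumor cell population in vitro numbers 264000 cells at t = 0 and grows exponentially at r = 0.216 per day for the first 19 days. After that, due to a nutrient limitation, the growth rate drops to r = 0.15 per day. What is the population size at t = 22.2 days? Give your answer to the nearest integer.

Phase 1: N(19) = 264000·e^(0.216×19) = 264000·e^4.104 = 1.599368×10^7.
Phase 2 runs for 22.2 − 19 = 3.2 days at r = 0.15.
N(22.2) = 1.599368×10^7·e^(0.15×3.2) = 1.599368×10^7·e^0.48 = 2.584698×10^7.

25846981 cells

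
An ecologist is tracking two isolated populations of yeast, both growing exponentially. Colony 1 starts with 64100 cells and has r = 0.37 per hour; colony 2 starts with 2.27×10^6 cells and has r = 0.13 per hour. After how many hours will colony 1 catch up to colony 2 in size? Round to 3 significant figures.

Set 64100·e^(0.37t) = 2.27×10^6·e^(0.13t).
e^((0.37 − 0.13)t) = 2.27×10^6/64100 → e^(0.24·t) = 35.413.
0.24·t = ln(35.413) = 3.5671, so t = 3.5671/0.24 = 14.863.

14.9 hours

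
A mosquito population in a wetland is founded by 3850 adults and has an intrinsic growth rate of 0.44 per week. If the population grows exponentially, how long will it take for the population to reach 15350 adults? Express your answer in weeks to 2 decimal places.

3.14 weeks

Set N₀·e^(rt) = 15350: e^(0.44·t) = 15350/3850 = 3.987.
0.44·t = ln(3.987) = 1.383, so t = 1.383/0.44 = 3.1433.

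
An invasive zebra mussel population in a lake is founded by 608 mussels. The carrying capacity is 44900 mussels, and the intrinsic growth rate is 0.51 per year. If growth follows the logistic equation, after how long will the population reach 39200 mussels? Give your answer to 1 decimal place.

A = (K − N₀)/N₀ = (44900 − 608)/608 = 72.849.
Solve 44900/(1 + 72.849·e^(−0.51t)) = 39200: 1 + 72.849·e^(−0.51t) = 1.1454, so e^(−0.51t) = 0.00199603.
−0.51·t = ln(0.00199603) = -6.2166, so t = 6.2166/0.51 = 12.189.

12.2 years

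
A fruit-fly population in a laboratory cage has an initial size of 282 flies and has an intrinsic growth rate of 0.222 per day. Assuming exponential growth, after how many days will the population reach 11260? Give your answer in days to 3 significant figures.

16.6 days

Set N₀·e^(rt) = 11260: e^(0.222·t) = 11260/282 = 39.929.
0.222·t = ln(39.929) = 3.6871, so t = 3.6871/0.222 = 16.609.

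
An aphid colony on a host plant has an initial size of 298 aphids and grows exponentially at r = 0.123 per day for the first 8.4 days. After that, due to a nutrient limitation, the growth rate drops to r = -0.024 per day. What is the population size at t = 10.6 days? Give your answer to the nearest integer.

Phase 1: N(8.4) = 298·e^(0.123×8.4) = 298·e^1.033 = 837.393.
Phase 2 runs for 10.6 − 8.4 = 2.2 days at r = -0.024.
N(10.6) = 837.393·e^(-0.024×2.2) = 837.393·e^-0.0528 = 794.326.

794 aphids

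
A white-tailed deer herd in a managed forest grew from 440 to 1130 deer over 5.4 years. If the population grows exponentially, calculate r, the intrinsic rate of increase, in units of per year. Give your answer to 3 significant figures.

From N(t) = N₀·e^(rt): e^(r·5.4) = 1130/440 = 2.5682.
r·5.4 = ln(2.5682) = 0.9432, so r = 0.9432/5.4 = 0.17467.

0.175 per year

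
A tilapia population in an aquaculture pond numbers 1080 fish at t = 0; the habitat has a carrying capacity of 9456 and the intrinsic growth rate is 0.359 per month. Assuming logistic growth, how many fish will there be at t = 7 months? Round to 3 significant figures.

A = (K − N₀)/N₀ = (9456 − 1080)/1080 = 7.7556.
N(t) = K/(1 + A·e^(−rt)) = 9456/(1 + 7.7556×e^(−0.359×7)).
e^(−2.513) = 0.081025; denominator = 1 + 7.7556×0.081025 = 1.6284.
N = 9456/1.6284 = 5806.95.

5810 fish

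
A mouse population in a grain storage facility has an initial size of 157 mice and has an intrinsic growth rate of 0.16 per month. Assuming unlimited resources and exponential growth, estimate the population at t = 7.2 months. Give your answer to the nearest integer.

N(t) = N₀·e^(rt) = 157 × e^(0.16×7.2) = 157 × e^1.152.
e^1.152 ≈ 3.1645, so N ≈ 157 × 3.1645 = 496.829.

497 mice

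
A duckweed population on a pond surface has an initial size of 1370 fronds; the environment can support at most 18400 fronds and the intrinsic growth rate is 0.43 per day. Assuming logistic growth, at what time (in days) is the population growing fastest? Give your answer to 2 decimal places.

5.86 days

Logistic growth is fastest at N = K/2 = 9200.
A = (K − N₀)/N₀ = 12.431. Set K/(1 + A·e^(−rt)) = K/2 → A·e^(−rt) = 1.
e^(−0.43t) = 1/12.431 = 0.0804463, so t = ln(12.431)/0.43 = 2.5202/0.43 = 5.8609.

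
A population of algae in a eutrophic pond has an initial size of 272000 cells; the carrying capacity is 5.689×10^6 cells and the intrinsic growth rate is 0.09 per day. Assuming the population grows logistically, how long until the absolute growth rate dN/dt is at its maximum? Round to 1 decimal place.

33.2 days

Logistic growth is fastest at N = K/2 = 2.8445×10^6.
A = (K − N₀)/N₀ = 19.915. Set K/(1 + A·e^(−rt)) = K/2 → A·e^(−rt) = 1.
e^(−0.09t) = 1/19.915 = 0.0502123, so t = ln(19.915)/0.09 = 2.9915/0.09 = 33.239.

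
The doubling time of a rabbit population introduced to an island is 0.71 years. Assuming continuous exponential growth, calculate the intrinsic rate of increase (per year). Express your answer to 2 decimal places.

0.98 per year

r = ln(2)/t_d = 0.6931/0.71 = 0.97626.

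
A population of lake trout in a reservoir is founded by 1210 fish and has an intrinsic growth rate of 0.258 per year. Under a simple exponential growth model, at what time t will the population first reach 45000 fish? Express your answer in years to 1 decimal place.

Set N₀·e^(rt) = 45000: e^(0.258·t) = 45000/1210 = 37.19.
0.258·t = ln(37.19) = 3.616, so t = 3.616/0.258 = 14.016.

14.0 years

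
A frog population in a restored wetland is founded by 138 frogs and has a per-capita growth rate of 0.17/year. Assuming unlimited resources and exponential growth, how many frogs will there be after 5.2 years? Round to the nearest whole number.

334 frogs

N(t) = N₀·e^(rt) = 138 × e^(0.17×5.2) = 138 × e^0.884.
e^0.884 ≈ 2.4206, so N ≈ 138 × 2.4206 = 334.038.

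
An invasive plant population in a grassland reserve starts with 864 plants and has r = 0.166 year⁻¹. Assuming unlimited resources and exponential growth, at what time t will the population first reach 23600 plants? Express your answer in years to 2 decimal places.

Set N₀·e^(rt) = 23600: e^(0.166·t) = 23600/864 = 27.315.
0.166·t = ln(27.315) = 3.3074, so t = 3.3074/0.166 = 19.924.

19.92 years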